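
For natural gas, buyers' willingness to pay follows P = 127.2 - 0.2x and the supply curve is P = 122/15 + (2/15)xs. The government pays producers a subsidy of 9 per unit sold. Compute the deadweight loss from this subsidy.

Deadweight loss = 121.5

Pre-subsidy: 127.2 - 0.2x = 122/15 + (2/15)x gives x* = 357.2 and P* = 55.76.
With the subsidy, sellers receive Ps = Pb + 9 for each unit, where Pb is the price buyers pay.
On the curves, Pb = 127.2 - 0.2x and Ps = 122/15 + (2/15)x; the wedge Ps − Pb = 9 gives 122/15 + (2/15)x − (127.2 - 0.2x) = 9, so x' = 384.2.
Then Pb = 127.2 − 0.2·384.2 = 50.36 and Ps = 122/15 + (2/15)·384.2 = 59.36.
The subsidy expands output by 384.2 − 357.2 = 27 past the efficient level; on those units the gap between marginal cost and willingness to pay runs from 0 up to 9.
DWL = ½ × 9 × 27 = 121.5.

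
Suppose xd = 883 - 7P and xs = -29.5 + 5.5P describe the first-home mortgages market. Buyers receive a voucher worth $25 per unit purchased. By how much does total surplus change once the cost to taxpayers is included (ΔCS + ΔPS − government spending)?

Pre-subsidy: 883 - 7P = -29.5 + 5.5P gives P* = 73, x* = 372.
With the rebate, buyers effectively pay Pb = Ps − 25, where Ps is the price sellers receive.
Demand in terms of Ps becomes xd = 883 − 7(Ps − 25) = 1058 - 7Ps. Setting this equal to supply: 1058 - 7Ps = -29.5 + 5.5Ps, so Ps = 87.
Buyers pay Pb = 87 − 25 = 62; x' = -29.5 + 5.5·87 = 449.
ΔCS = ½(372 + 449)(73 − 62) = 4515.5; ΔPS = ½(372 + 449)(87 − 73) = 5747.
Government spending = 25 × 449 = 11225.
Net change = 4515.5 + 5747 − 11225 = -962.5. The loss equals the DWL triangle ½·25·77.

Net change in total surplus = -$962.5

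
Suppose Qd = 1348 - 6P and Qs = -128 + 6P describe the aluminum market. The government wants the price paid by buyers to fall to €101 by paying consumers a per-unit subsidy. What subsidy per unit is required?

Required subsidy s = €44 per unit

At a buyer price of 101, quantity demanded is 1348 − 6·101 = 742.
Sellers supply 742 only when they receive Ps with -128 + 6·Ps = 742, i.e. Ps = 145.
s = Ps − Pb = 145 − 101 = 44.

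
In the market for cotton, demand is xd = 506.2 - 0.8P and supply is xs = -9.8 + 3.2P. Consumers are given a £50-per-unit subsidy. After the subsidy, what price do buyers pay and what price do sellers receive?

Pre-subsidy: 506.2 - 0.8P = -9.8 + 3.2P gives P* = 129, x* = 403.
With the rebate, buyers effectively pay Pb = Ps − 50, where Ps is the price sellers receive.
Demand in terms of Ps becomes xd = 506.2 − 0.8(Ps − 50) = 546.2 - 0.8Ps. Setting this equal to supply: 546.2 - 0.8Ps = -9.8 + 3.2Ps, so Ps = 139.
Buyers pay Pb = 139 − 50 = 89; x' = -9.8 + 3.2·139 = 435.

Buyers pay £89; sellers receive £139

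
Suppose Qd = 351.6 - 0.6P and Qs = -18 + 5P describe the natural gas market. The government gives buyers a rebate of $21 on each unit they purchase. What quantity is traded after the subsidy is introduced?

Pre-subsidy: 351.6 - 0.6P = -18 + 5P gives P* = 66, Q* = 312.
With the rebate, buyers effectively pay Pb = Ps − 21, where Ps is the price sellers receive.
Demand in terms of Ps becomes Qd = 351.6 − 0.6(Ps − 21) = 364.2 - 0.6Ps. Setting this equal to supply: 364.2 - 0.6Ps = -18 + 5Ps, so Ps = 68.25.
Buyers pay Pb = 68.25 − 21 = 47.25; Q' = -18 + 5·68.25 = 323.25.

Q' = 323.25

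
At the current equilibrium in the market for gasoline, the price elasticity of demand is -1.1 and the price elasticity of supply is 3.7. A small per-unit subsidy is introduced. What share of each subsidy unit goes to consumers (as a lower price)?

For a small subsidy around the equilibrium, the benefit split depends on the relative slopes, which at a point are proportional to the elasticities.
Buyer share = εs/(εs + |εd|) = 3.7/(3.7 + 1.1) = 37/48; seller share = |εd|/(εs + |εd|) = 11/48.

Consumer share = 37/48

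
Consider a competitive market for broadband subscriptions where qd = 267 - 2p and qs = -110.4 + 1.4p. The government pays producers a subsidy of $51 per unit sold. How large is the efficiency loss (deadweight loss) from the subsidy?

Pre-subsidy: 267 - 2p = -110.4 + 1.4p gives p* = 111, q* = 45.
With the subsidy, sellers receive ps = pb + 51 for each unit, where pb is the price buyers pay.
Supply in terms of pb becomes qs = -110.4 + 1.4(pb + 51) = -39 + 1.4pb. Setting this equal to demand: 267 - 2pb = -39 + 1.4pb, so pb = 90.
Sellers receive ps = 90 + 51 = 141; q' = 267 − 2·90 = 87.
The subsidy expands output by 87 − 45 = 42 past the efficient level; on those units the gap between marginal cost and willingness to pay runs from 0 up to 51.
DWL = ½ × 51 × 42 = 1071.

Deadweight loss = $1071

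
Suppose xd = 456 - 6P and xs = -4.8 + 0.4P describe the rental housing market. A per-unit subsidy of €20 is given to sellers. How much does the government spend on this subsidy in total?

Government cost = €630

Pre-subsidy: 456 - 6P = -4.8 + 0.4P gives P* = 72, x* = 24.
With the subsidy, sellers receive Ps = Pb + 20 for each unit, where Pb is the price buyers pay.
Supply in terms of Pb becomes xs = -4.8 + 0.4(Pb + 20) = 3.2 + 0.4Pb. Setting this equal to demand: 456 - 6Pb = 3.2 + 0.4Pb, so Pb = 70.75.
Sellers receive Ps = 70.75 + 20 = 90.75; x' = 456 − 6·70.75 = 31.5.
Government outlay = subsidy × quantity = 20 × 31.5 = 630.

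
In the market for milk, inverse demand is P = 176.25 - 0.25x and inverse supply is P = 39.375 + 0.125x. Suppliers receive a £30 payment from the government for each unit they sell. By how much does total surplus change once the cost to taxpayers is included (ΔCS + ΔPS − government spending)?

Net change in total surplus = -£1200

Pre-subsidy: 176.25 - 0.25x = 39.375 + 0.125x gives x* = 365 and P* = 85.
With the subsidy, sellers receive Ps = Pb + 30 for each unit, where Pb is the price buyers pay.
On the curves, Pb = 176.25 - 0.25x and Ps = 39.375 + 0.125x; the wedge Ps − Pb = 30 gives 39.375 + 0.125x − (176.25 - 0.25x) = 30, so x' = 445.
Then Pb = 176.25 − 0.25·445 = 65 and Ps = 39.375 + 0.125·445 = 95.
ΔCS = ½(365 + 445)(85 − 65) = 8100; ΔPS = ½(365 + 445)(95 − 85) = 4050.
Government spending = 30 × 445 = 13350.
Net change = 8100 + 4050 − 13350 = -1200. The loss equals the DWL triangle ½·30·80.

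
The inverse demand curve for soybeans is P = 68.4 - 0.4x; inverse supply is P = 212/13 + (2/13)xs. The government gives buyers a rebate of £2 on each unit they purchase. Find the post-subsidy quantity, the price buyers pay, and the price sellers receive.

Pre-subsidy: 68.4 - 0.4x = 212/13 + (2/13)x gives x* = 1693/18 and P* = 277/9.
With the rebate, buyers effectively pay Pb = Ps − 2, where Ps is the price sellers receive.
On the curves, Pb = 68.4 - 0.4x and Ps = 212/13 + (2/13)x; the wedge Ps − Pb = 2 gives 212/13 + (2/13)x − (68.4 - 0.4x) = 2, so x' = 293/3.
Then Pb = 68.4 − 0.4·(293/3) = 88/3 and Ps = 212/13 + (2/13)·(293/3) = 94/3.

x' = 293/3; buyers pay 88/3; sellers receive 94/3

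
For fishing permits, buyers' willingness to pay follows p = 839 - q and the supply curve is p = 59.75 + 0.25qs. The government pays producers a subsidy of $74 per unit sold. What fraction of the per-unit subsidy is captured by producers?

Pre-subsidy: 839 - q = 59.75 + 0.25q gives q* = 623.4 and p* = 215.6.
With the subsidy, sellers receive ps = pb + 74 for each unit, where pb is the price buyers pay.
On the curves, pb = 839 - q and ps = 59.75 + 0.25q; the wedge ps − pb = 74 gives 59.75 + 0.25q − (839 - q) = 74, so q' = 682.6.
Then pb = 839 − 1·682.6 = 156.4 and ps = 59.75 + 0.25·682.6 = 230.4.
Buyers' price falls by p* − pb = 215.6 − 156.4 = 59.2; sellers' price rises by ps − p* = 230.4 − 215.6 = 14.8.
So producers capture 14.8/74 = 0.2 of each unit of subsidy.

Producer share = 0.2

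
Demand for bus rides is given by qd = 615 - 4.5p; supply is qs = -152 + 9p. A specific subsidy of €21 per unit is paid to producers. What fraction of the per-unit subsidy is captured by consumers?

Consumer share = 2/3

Pre-subsidy: 615 - 4.5p = -152 + 9p gives p* = 1534/27, q* = 1078/3.
With the subsidy, sellers receive ps = pb + 21 for each unit, where pb is the price buyers pay.
Supply in terms of pb becomes qs = -152 + 9(pb + 21) = 37 + 9pb. Setting this equal to demand: 615 - 4.5pb = 37 + 9pb, so pb = 1156/27.
Sellers receive ps = 1156/27 + 21 = 1723/27; q' = 615 − 4.5·(1156/27) = 1267/3.
Buyers' price falls by p* − pb = 1534/27 − 1156/27 = 14; sellers' price rises by ps − p* = 1723/27 − 1534/27 = 7.
So consumers capture 14/21 = 2/3 of each unit of subsidy.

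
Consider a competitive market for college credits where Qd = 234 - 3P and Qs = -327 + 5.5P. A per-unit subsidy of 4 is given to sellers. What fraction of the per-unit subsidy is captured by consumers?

Consumer share = 11/17

Pre-subsidy: 234 - 3P = -327 + 5.5P gives P* = 66, Q* = 36.
With the subsidy, sellers receive Ps = Pb + 4 for each unit, where Pb is the price buyers pay.
Supply in terms of Pb becomes Qs = -327 + 5.5(Pb + 4) = -305 + 5.5Pb. Setting this equal to demand: 234 - 3Pb = -305 + 5.5Pb, so Pb = 1078/17.
Sellers receive Ps = 1078/17 + 4 = 1146/17; Q' = 234 − 3·(1078/17) = 744/17.
Buyers' price falls by P* − Pb = 66 − 1078/17 = 44/17; sellers' price rises by Ps − P* = 1146/17 − 66 = 24/17.
So consumers capture (44/17)/4 = 11/17 of each unit of subsidy.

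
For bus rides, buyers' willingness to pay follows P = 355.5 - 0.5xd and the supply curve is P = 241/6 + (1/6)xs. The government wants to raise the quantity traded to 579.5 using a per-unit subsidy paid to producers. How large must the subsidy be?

At x = 579.5, from the demand curve buyers pay Pb = 355.5 − 0.5·579.5 = 65.75; from the supply curve sellers need Ps = 241/6 + (1/6)·579.5 = 136.75.
The subsidy must fill the gap: s = Ps − Pb = 136.75 − 65.75 = 71.

Required subsidy s = 71 per unit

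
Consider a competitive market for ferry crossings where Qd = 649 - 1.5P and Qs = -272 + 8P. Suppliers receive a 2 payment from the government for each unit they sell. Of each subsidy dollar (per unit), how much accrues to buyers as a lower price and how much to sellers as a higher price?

Buyers gain 32/19 per unit; sellers gain 6/19 per unit

Pre-subsidy: 649 - 1.5P = -272 + 8P gives P* = 1842/19, Q* = 9568/19.
With the subsidy, sellers receive Ps = Pb + 2 for each unit, where Pb is the price buyers pay.
Supply in terms of Pb becomes Qs = -272 + 8(Pb + 2) = -256 + 8Pb. Setting this equal to demand: 649 - 1.5Pb = -256 + 8Pb, so Pb = 1810/19.
Sellers receive Ps = 1810/19 + 2 = 1848/19; Q' = 649 − 1.5·(1810/19) = 9616/19.
Buyers' price falls by P* − Pb = 1842/19 − 1810/19 = 32/19; sellers' price rises by Ps − P* = 1848/19 − 1842/19 = 6/19.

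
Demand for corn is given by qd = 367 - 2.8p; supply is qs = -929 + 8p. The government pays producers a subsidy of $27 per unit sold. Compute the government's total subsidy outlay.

Government cost = $2349

Pre-subsidy: 367 - 2.8p = -929 + 8p gives p* = 120, q* = 31.
With the subsidy, sellers receive ps = pb + 27 for each unit, where pb is the price buyers pay.
Supply in terms of pb becomes qs = -929 + 8(pb + 27) = -713 + 8pb. Setting this equal to demand: 367 - 2.8pb = -713 + 8pb, so pb = 100.
Sellers receive ps = 100 + 27 = 127; q' = 367 − 2.8·100 = 87.
Government outlay = subsidy × quantity = 27 × 87 = 2349.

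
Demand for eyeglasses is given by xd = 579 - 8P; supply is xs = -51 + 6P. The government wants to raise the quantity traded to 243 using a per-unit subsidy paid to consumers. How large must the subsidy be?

At x = 243, invert demand for the buyer price: Pb = (579 − 243)/8 = 42; invert supply for the seller price: Ps = (243 − (-51))/6 = 49.
The subsidy must fill the gap: s = Ps − Pb = 49 − 42 = 7.

Required subsidy s = 7 per unit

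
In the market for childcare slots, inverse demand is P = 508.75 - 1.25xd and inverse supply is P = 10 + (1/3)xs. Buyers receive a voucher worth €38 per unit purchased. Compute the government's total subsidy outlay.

Government cost = €12882

Pre-subsidy: 508.75 - 1.25x = 10 + (1/3)x gives x* = 315 and P* = 115.
With the rebate, buyers effectively pay Pb = Ps − 38, where Ps is the price sellers receive.
On the curves, Pb = 508.75 - 1.25x and Ps = 10 + (1/3)x; the wedge Ps − Pb = 38 gives 10 + (1/3)x − (508.75 - 1.25x) = 38, so x' = 339.
Then Pb = 508.75 − 1.25·339 = 85 and Ps = 10 + (1/3)·339 = 123.
Government outlay = subsidy × quantity = 38 × 339 = 12882.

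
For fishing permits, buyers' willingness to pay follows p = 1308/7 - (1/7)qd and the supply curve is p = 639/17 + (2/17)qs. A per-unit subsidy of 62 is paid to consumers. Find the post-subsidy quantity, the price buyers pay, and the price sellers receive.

Pre-subsidy: 1308/7 - (1/7)q = 639/17 + (2/17)q gives q* = 573 and p* = 105.
With the rebate, buyers effectively pay pb = ps − 62, where ps is the price sellers receive.
On the curves, pb = 1308/7 - (1/7)q and ps = 639/17 + (2/17)q; the wedge ps − pb = 62 gives 639/17 + (2/17)q − (1308/7 - (1/7)q) = 62, so q' = 811.
Then pb = 1308/7 − (1/7)·811 = 71 and ps = 639/17 + (2/17)·811 = 133.

q' = 811; buyers pay 71; sellers receive 133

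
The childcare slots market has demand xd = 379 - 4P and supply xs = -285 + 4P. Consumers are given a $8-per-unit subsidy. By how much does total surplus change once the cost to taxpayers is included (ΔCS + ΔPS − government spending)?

Net change in total surplus = -$64

Pre-subsidy: 379 - 4P = -285 + 4P gives P* = 83, x* = 47.
With the rebate, buyers effectively pay Pb = Ps − 8, where Ps is the price sellers receive.
Demand in terms of Ps becomes xd = 379 − 4(Ps − 8) = 411 - 4Ps. Setting this equal to supply: 411 - 4Ps = -285 + 4Ps, so Ps = 87.
Buyers pay Pb = 87 − 8 = 79; x' = -285 + 4·87 = 63.
ΔCS = ½(47 + 63)(83 − 79) = 220; ΔPS = ½(47 + 63)(87 − 83) = 220.
Government spending = 8 × 63 = 504.
Net change = 220 + 220 − 504 = -64. The loss equals the DWL triangle ½·8·16.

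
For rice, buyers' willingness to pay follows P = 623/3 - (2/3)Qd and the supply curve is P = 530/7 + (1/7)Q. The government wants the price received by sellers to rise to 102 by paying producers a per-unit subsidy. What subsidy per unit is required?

At a seller price of 102, quantity supplied is -530 + 7·102 = 184.
Buyers absorb 184 only when they pay Pb = 623/3 − (2/3)·184 = 85.
s = Ps − Pb = 102 − 85 = 17.

Required subsidy s = 17 per unit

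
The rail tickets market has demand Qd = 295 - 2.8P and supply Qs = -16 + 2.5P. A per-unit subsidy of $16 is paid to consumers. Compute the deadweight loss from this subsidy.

Deadweight loss = 8960/53

Pre-subsidy: 295 - 2.8P = -16 + 2.5P gives P* = 3110/53, Q* = 6927/53.
With the rebate, buyers effectively pay Pb = Ps − 16, where Ps is the price sellers receive.
Demand in terms of Ps becomes Qd = 295 − 2.8(Ps − 16) = 339.8 - 2.8Ps. Setting this equal to supply: 339.8 - 2.8Ps = -16 + 2.5Ps, so Ps = 3558/53.
Buyers pay Pb = 3558/53 − 16 = 2710/53; Q' = -16 + 2.5·(3558/53) = 8047/53.
The subsidy expands output by 8047/53 − 6927/53 = 1120/53 past the efficient level; on those units the gap between marginal cost and willingness to pay runs from 0 up to 16.
DWL = ½ × 16 × 1120/53 = 8960/53.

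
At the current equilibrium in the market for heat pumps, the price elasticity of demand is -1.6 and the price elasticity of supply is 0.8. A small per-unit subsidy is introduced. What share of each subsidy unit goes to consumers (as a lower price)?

Consumer share = 1/3

For a small subsidy around the equilibrium, the benefit split depends on the relative slopes, which at a point are proportional to the elasticities.
Buyer share = εs/(εs + |εd|) = 0.8/(0.8 + 1.6) = 1/3; seller share = |εd|/(εs + |εd|) = 2/3.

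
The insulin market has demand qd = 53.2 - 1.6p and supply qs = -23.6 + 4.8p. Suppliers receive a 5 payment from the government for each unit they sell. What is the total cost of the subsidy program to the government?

Government cost = 200

Pre-subsidy: 53.2 - 1.6p = -23.6 + 4.8p gives p* = 12, q* = 34.
With the subsidy, sellers receive ps = pb + 5 for each unit, where pb is the price buyers pay.
Supply in terms of pb becomes qs = -23.6 + 4.8(pb + 5) = 0.4 + 4.8pb. Setting this equal to demand: 53.2 - 1.6pb = 0.4 + 4.8pb, so pb = 8.25.
Sellers receive ps = 8.25 + 5 = 13.25; q' = 53.2 − 1.6·8.25 = 40.
Government outlay = subsidy × quantity = 5 × 40 = 200.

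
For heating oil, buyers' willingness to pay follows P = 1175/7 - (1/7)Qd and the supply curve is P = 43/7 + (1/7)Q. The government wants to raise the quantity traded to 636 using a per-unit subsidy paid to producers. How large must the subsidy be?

At Q = 636, from the demand curve buyers pay Pb = 1175/7 − (1/7)·636 = 77; from the supply curve sellers need Ps = 43/7 + (1/7)·636 = 97.
The subsidy must fill the gap: s = Ps − Pb = 97 − 77 = 20.

Required subsidy s = 20 per unit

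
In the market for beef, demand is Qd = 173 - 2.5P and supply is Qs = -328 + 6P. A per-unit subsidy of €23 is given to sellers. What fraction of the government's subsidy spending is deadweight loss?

DWL / government spending = 345/1126

Pre-subsidy: 173 - 2.5P = -328 + 6P gives P* = 1002/17, Q* = 436/17.
With the subsidy, sellers receive Ps = Pb + 23 for each unit, where Pb is the price buyers pay.
Supply in terms of Pb becomes Qs = -328 + 6(Pb + 23) = -190 + 6Pb. Setting this equal to demand: 173 - 2.5Pb = -190 + 6Pb, so Pb = 726/17.
Sellers receive Ps = 726/17 + 23 = 1117/17; Q' = 173 − 2.5·(726/17) = 1126/17.
ΔCS = ½(436/17 + 1126/17)(1002/17 − 726/17) = 215556/289; ΔPS = ½(436/17 + 1126/17)(1117/17 − 1002/17) = 89815/289.
Government spending = 23 × 1126/17 = 25898/17.
DWL = ½ × 23 × (1126/17 − 436/17) = 7935/17; fraction = (7935/17) / (25898/17) = 345/1126.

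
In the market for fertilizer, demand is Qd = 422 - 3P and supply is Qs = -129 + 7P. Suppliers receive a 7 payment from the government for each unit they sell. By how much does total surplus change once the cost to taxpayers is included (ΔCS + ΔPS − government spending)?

Pre-subsidy: 422 - 3P = -129 + 7P gives P* = 55.1, Q* = 256.7.
With the subsidy, sellers receive Ps = Pb + 7 for each unit, where Pb is the price buyers pay.
Supply in terms of Pb becomes Qs = -129 + 7(Pb + 7) = -80 + 7Pb. Setting this equal to demand: 422 - 3Pb = -80 + 7Pb, so Pb = 50.2.
Sellers receive Ps = 50.2 + 7 = 57.2; Q' = 422 − 3·50.2 = 271.4.
ΔCS = ½(256.7 + 271.4)(55.1 − 50.2) = 1293.845; ΔPS = ½(256.7 + 271.4)(57.2 − 55.1) = 554.505.
Government spending = 7 × 271.4 = 1899.8.
Net change = 1293.845 + 554.505 − 1899.8 = -51.45. The loss equals the DWL triangle ½·7·14.7.

Net change in total surplus = -51.45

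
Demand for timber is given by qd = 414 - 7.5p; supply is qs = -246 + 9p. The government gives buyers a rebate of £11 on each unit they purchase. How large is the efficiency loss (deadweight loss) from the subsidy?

Pre-subsidy: 414 - 7.5p = -246 + 9p gives p* = 40, q* = 114.
With the rebate, buyers effectively pay pb = ps − 11, where ps is the price sellers receive.
Demand in terms of ps becomes qd = 414 − 7.5(ps − 11) = 496.5 - 7.5ps. Setting this equal to supply: 496.5 - 7.5ps = -246 + 9ps, so ps = 45.
Buyers pay pb = 45 − 11 = 34; q' = -246 + 9·45 = 159.
The subsidy expands output by 159 − 114 = 45 past the efficient level; on those units the gap between marginal cost and willingness to pay runs from 0 up to 11.
DWL = ½ × 11 × 45 = 247.5.

Deadweight loss = £247.5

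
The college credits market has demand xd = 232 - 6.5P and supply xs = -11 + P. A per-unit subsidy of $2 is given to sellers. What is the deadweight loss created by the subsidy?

Deadweight loss = 26/15

Pre-subsidy: 232 - 6.5P = -11 + P gives P* = 32.4, x* = 21.4.
With the subsidy, sellers receive Ps = Pb + 2 for each unit, where Pb is the price buyers pay.
Supply in terms of Pb becomes xs = -11 + 1(Pb + 2) = -9 + Pb. Setting this equal to demand: 232 - 6.5Pb = -9 + Pb, so Pb = 482/15.
Sellers receive Ps = 482/15 + 2 = 512/15; x' = 232 − 6.5·(482/15) = 347/15.
The subsidy expands output by 347/15 − 21.4 = 26/15 past the efficient level; on those units the gap between marginal cost and willingness to pay runs from 0 up to 2.
DWL = ½ × 2 × 26/15 = 26/15.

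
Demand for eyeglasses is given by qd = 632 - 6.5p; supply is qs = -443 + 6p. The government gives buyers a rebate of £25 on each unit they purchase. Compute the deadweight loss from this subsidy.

Pre-subsidy: 632 - 6.5p = -443 + 6p gives p* = 86, q* = 73.
With the rebate, buyers effectively pay pb = ps − 25, where ps is the price sellers receive.
Demand in terms of ps becomes qd = 632 − 6.5(ps − 25) = 794.5 - 6.5ps. Setting this equal to supply: 794.5 - 6.5ps = -443 + 6ps, so ps = 99.
Buyers pay pb = 99 − 25 = 74; q' = -443 + 6·99 = 151.
The subsidy expands output by 151 − 73 = 78 past the efficient level; on those units the gap between marginal cost and willingness to pay runs from 0 up to 25.
DWL = ½ × 25 × 78 = 975.

Deadweight loss = £975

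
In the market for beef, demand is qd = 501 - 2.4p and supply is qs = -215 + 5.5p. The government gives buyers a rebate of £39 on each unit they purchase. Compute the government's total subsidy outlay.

Government cost = 1074177/79

Pre-subsidy: 501 - 2.4p = -215 + 5.5p gives p* = 7160/79, q* = 22395/79.
With the rebate, buyers effectively pay pb = ps − 39, where ps is the price sellers receive.
Demand in terms of ps becomes qd = 501 − 2.4(ps − 39) = 594.6 - 2.4ps. Setting this equal to supply: 594.6 - 2.4ps = -215 + 5.5ps, so ps = 8096/79.
Buyers pay pb = 8096/79 − 39 = 5015/79; q' = -215 + 5.5·(8096/79) = 27543/79.
Government outlay = subsidy × quantity = 39 × 27543/79 = 1074177/79.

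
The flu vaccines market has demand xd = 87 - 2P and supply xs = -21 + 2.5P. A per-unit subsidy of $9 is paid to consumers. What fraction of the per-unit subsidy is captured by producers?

Pre-subsidy: 87 - 2P = -21 + 2.5P gives P* = 24, x* = 39.
With the rebate, buyers effectively pay Pb = Ps − 9, where Ps is the price sellers receive.
Demand in terms of Ps becomes xd = 87 − 2(Ps − 9) = 105 - 2Ps. Setting this equal to supply: 105 - 2Ps = -21 + 2.5Ps, so Ps = 28.
Buyers pay Pb = 28 − 9 = 19; x' = -21 + 2.5·28 = 49.
Buyers' price falls by P* − Pb = 24 − 19 = 5; sellers' price rises by Ps − P* = 28 − 24 = 4.
So producers capture 4/9 = 4/9 of each unit of subsidy.

Producer share = 4/9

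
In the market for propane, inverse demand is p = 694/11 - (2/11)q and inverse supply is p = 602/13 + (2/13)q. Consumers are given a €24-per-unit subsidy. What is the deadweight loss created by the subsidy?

Deadweight loss = €858

Pre-subsidy: 694/11 - (2/11)q = 602/13 + (2/13)q gives q* = 50 and p* = 54.
With the rebate, buyers effectively pay pb = ps − 24, where ps is the price sellers receive.
On the curves, pb = 694/11 - (2/11)q and ps = 602/13 + (2/13)q; the wedge ps − pb = 24 gives 602/13 + (2/13)q − (694/11 - (2/11)q) = 24, so q' = 121.5.
Then pb = 694/11 − (2/11)·121.5 = 41 and ps = 602/13 + (2/13)·121.5 = 65.
The subsidy expands output by 121.5 − 50 = 71.5 past the efficient level; on those units the gap between marginal cost and willingness to pay runs from 0 up to 24.
DWL = ½ × 24 × 71.5 = 858.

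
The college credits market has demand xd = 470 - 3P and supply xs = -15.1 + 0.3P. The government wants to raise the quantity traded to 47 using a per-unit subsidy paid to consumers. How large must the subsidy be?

At x = 47, invert demand for the buyer price: Pb = (470 − 47)/3 = 141; invert supply for the seller price: Ps = (47 − (-15.1))/0.3 = 207.
The subsidy must fill the gap: s = Ps − Pb = 207 − 141 = 66.

Required subsidy s = 66 per unit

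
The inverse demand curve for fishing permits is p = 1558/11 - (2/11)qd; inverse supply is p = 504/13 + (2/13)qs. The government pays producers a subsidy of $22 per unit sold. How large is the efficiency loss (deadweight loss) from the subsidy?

Pre-subsidy: 1558/11 - (2/11)q = 504/13 + (2/13)q gives q* = 7355/24 and p* = 1031/12.
With the subsidy, sellers receive ps = pb + 22 for each unit, where pb is the price buyers pay.
On the curves, pb = 1558/11 - (2/11)q and ps = 504/13 + (2/13)q; the wedge ps − pb = 22 gives 504/13 + (2/13)q − (1558/11 - (2/11)q) = 22, so q' = 372.
Then pb = 1558/11 − (2/11)·372 = 74 and ps = 504/13 + (2/13)·372 = 96.
The subsidy expands output by 372 − 7355/24 = 1573/24 past the efficient level; on those units the gap between marginal cost and willingness to pay runs from 0 up to 22.
DWL = ½ × 22 × 1573/24 = 17303/24.

Deadweight loss = 17303/24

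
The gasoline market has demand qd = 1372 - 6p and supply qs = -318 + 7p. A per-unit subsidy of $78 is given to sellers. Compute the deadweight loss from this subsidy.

Deadweight loss = $9828

Pre-subsidy: 1372 - 6p = -318 + 7p gives p* = 130, q* = 592.
With the subsidy, sellers receive ps = pb + 78 for each unit, where pb is the price buyers pay.
Supply in terms of pb becomes qs = -318 + 7(pb + 78) = 228 + 7pb. Setting this equal to demand: 1372 - 6pb = 228 + 7pb, so pb = 88.
Sellers receive ps = 88 + 78 = 166; q' = 1372 − 6·88 = 844.
The subsidy expands output by 844 − 592 = 252 past the efficient level; on those units the gap between marginal cost and willingness to pay runs from 0 up to 78.
DWL = ½ × 78 × 252 = 9828.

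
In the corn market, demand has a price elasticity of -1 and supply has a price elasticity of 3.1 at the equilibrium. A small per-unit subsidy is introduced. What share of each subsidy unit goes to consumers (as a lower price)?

For a small subsidy around the equilibrium, the benefit split depends on the relative slopes, which at a point are proportional to the elasticities.
Buyer share = εs/(εs + |εd|) = 3.1/(3.1 + 1) = 31/41; seller share = |εd|/(εs + |εd|) = 10/41.

Consumer share = 31/41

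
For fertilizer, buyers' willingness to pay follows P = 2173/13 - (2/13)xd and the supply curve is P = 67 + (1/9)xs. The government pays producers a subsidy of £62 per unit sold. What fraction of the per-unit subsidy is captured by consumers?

Pre-subsidy: 2173/13 - (2/13)x = 67 + (1/9)x gives x* = 378 and P* = 109.
With the subsidy, sellers receive Ps = Pb + 62 for each unit, where Pb is the price buyers pay.
On the curves, Pb = 2173/13 - (2/13)x and Ps = 67 + (1/9)x; the wedge Ps − Pb = 62 gives 67 + (1/9)x − (2173/13 - (2/13)x) = 62, so x' = 612.
Then Pb = 2173/13 − (2/13)·612 = 73 and Ps = 67 + (1/9)·612 = 135.
Buyers' price falls by P* − Pb = 109 − 73 = 36; sellers' price rises by Ps − P* = 135 − 109 = 26.
So consumers capture 36/62 = 18/31 of each unit of subsidy.

Consumer share = 18/31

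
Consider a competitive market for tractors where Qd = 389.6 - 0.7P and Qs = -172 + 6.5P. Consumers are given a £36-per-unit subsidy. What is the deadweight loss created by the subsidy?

Pre-subsidy: 389.6 - 0.7P = -172 + 6.5P gives P* = 78, Q* = 335.
With the rebate, buyers effectively pay Pb = Ps − 36, where Ps is the price sellers receive.
Demand in terms of Ps becomes Qd = 389.6 − 0.7(Ps − 36) = 414.8 - 0.7Ps. Setting this equal to supply: 414.8 - 0.7Ps = -172 + 6.5Ps, so Ps = 81.5.
Buyers pay Pb = 81.5 − 36 = 45.5; Q' = -172 + 6.5·81.5 = 357.75.
The subsidy expands output by 357.75 − 335 = 22.75 past the efficient level; on those units the gap between marginal cost and willingness to pay runs from 0 up to 36.
DWL = ½ × 36 × 22.75 = 409.5.

Deadweight loss = £409.5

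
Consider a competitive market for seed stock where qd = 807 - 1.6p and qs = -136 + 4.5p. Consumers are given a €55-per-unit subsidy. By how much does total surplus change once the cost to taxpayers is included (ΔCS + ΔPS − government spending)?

Net change in total surplus = -108900/61

Pre-subsidy: 807 - 1.6p = -136 + 4.5p gives p* = 9430/61, q* = 34139/61.
With the rebate, buyers effectively pay pb = ps − 55, where ps is the price sellers receive.
Demand in terms of ps becomes qd = 807 − 1.6(ps − 55) = 895 - 1.6ps. Setting this equal to supply: 895 - 1.6ps = -136 + 4.5ps, so ps = 10310/61.
Buyers pay pb = 10310/61 − 55 = 6955/61; q' = -136 + 4.5·(10310/61) = 38099/61.
ΔCS = ½(34139/61 + 38099/61)(9430/61 − 6955/61) = 89394525/3721; ΔPS = ½(34139/61 + 38099/61)(10310/61 − 9430/61) = 31784720/3721.
Government spending = 55 × 38099/61 = 2095445/61.
Net change = 89394525/3721 + 31784720/3721 − 2095445/61 = -108900/61. The loss equals the DWL triangle ½·55·3960/61.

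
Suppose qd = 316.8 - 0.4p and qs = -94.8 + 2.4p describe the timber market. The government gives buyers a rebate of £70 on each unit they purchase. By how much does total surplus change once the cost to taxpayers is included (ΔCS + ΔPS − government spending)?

Net change in total surplus = -£840

Pre-subsidy: 316.8 - 0.4p = -94.8 + 2.4p gives p* = 147, q* = 258.
With the rebate, buyers effectively pay pb = ps − 70, where ps is the price sellers receive.
Demand in terms of ps becomes qd = 316.8 − 0.4(ps − 70) = 344.8 - 0.4ps. Setting this equal to supply: 344.8 - 0.4ps = -94.8 + 2.4ps, so ps = 157.
Buyers pay pb = 157 − 70 = 87; q' = -94.8 + 2.4·157 = 282.
ΔCS = ½(258 + 282)(147 − 87) = 16200; ΔPS = ½(258 + 282)(157 − 147) = 2700.
Government spending = 70 × 282 = 19740.
Net change = 16200 + 2700 − 19740 = -840. The loss equals the DWL triangle ½·70·24.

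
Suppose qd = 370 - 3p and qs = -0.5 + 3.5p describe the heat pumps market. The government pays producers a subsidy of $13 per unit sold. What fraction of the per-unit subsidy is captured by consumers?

Consumer share = 7/13

Pre-subsidy: 370 - 3p = -0.5 + 3.5p gives p* = 57, q* = 199.
With the subsidy, sellers receive ps = pb + 13 for each unit, where pb is the price buyers pay.
Supply in terms of pb becomes qs = -0.5 + 3.5(pb + 13) = 45 + 3.5pb. Setting this equal to demand: 370 - 3pb = 45 + 3.5pb, so pb = 50.
Sellers receive ps = 50 + 13 = 63; q' = 370 − 3·50 = 220.
Buyers' price falls by p* − pb = 57 − 50 = 7; sellers' price rises by ps − p* = 63 − 57 = 6.
So consumers capture 7/13 = 7/13 of each unit of subsidy.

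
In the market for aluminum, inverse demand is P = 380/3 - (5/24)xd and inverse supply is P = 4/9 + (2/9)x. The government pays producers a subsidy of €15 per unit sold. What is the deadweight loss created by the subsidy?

Deadweight loss = 8100/31

Pre-subsidy: 380/3 - (5/24)x = 4/9 + (2/9)x gives x* = 9088/31 and P* = 6100/93.
With the subsidy, sellers receive Ps = Pb + 15 for each unit, where Pb is the price buyers pay.
On the curves, Pb = 380/3 - (5/24)x and Ps = 4/9 + (2/9)x; the wedge Ps − Pb = 15 gives 4/9 + (2/9)x − (380/3 - (5/24)x) = 15, so x' = 328.
Then Pb = 380/3 − (5/24)·328 = 175/3 and Ps = 4/9 + (2/9)·328 = 220/3.
The subsidy expands output by 328 − 9088/31 = 1080/31 past the efficient level; on those units the gap between marginal cost and willingness to pay runs from 0 up to 15.
DWL = ½ × 15 × 1080/31 = 8100/31.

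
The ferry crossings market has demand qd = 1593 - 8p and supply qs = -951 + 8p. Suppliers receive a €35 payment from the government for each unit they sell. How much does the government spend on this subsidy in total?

Government cost = €16135

Pre-subsidy: 1593 - 8p = -951 + 8p gives p* = 159, q* = 321.
With the subsidy, sellers receive ps = pb + 35 for each unit, where pb is the price buyers pay.
Supply in terms of pb becomes qs = -951 + 8(pb + 35) = -671 + 8pb. Setting this equal to demand: 1593 - 8pb = -671 + 8pb, so pb = 141.5.
Sellers receive ps = 141.5 + 35 = 176.5; q' = 1593 − 8·141.5 = 461.
Government outlay = subsidy × quantity = 35 × 461 = 16135.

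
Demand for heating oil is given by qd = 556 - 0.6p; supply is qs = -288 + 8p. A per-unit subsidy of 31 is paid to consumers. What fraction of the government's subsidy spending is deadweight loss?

Pre-subsidy: 556 - 0.6p = -288 + 8p gives p* = 4220/43, q* = 21376/43.
With the rebate, buyers effectively pay pb = ps − 31, where ps is the price sellers receive.
Demand in terms of ps becomes qd = 556 − 0.6(ps − 31) = 574.6 - 0.6ps. Setting this equal to supply: 574.6 - 0.6ps = -288 + 8ps, so ps = 4313/43.
Buyers pay pb = 4313/43 − 31 = 2980/43; q' = -288 + 8·(4313/43) = 22120/43.
ΔCS = ½(21376/43 + 22120/43)(4220/43 − 2980/43) = 26967520/1849; ΔPS = ½(21376/43 + 22120/43)(4313/43 − 4220/43) = 2022564/1849.
Government spending = 31 × 22120/43 = 685720/43.
DWL = ½ × 31 × (22120/43 − 21376/43) = 11532/43; fraction = (11532/43) / (685720/43) = 93/5530.

DWL / government spending = 93/5530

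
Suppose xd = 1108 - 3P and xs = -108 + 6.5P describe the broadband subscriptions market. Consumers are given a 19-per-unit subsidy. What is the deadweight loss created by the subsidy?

Deadweight loss = 370.5

Pre-subsidy: 1108 - 3P = -108 + 6.5P gives P* = 128, x* = 724.
With the rebate, buyers effectively pay Pb = Ps − 19, where Ps is the price sellers receive.
Demand in terms of Ps becomes xd = 1108 − 3(Ps − 19) = 1165 - 3Ps. Setting this equal to supply: 1165 - 3Ps = -108 + 6.5Ps, so Ps = 134.
Buyers pay Pb = 134 − 19 = 115; x' = -108 + 6.5·134 = 763.
The subsidy expands output by 763 − 724 = 39 past the efficient level; on those units the gap between marginal cost and willingness to pay runs from 0 up to 19.
DWL = ½ × 19 × 39 = 370.5.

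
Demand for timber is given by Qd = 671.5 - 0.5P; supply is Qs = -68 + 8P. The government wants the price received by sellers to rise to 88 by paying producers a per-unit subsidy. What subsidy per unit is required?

Required subsidy s = 17 per unit

At a seller price of 88, quantity supplied is -68 + 8·88 = 636.
Buyers absorb 636 only when they pay Pb with 671.5 − 0.5·Pb = 636, i.e. Pb = 71.
s = Ps − Pb = 88 − 71 = 17.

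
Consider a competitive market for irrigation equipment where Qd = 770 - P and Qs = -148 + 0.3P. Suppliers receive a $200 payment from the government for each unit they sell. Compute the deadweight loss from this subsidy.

Pre-subsidy: 770 - P = -148 + 0.3P gives P* = 9180/13, Q* = 830/13.
With the subsidy, sellers receive Ps = Pb + 200 for each unit, where Pb is the price buyers pay.
Supply in terms of Pb becomes Qs = -148 + 0.3(Pb + 200) = -88 + 0.3Pb. Setting this equal to demand: 770 - Pb = -88 + 0.3Pb, so Pb = 660.
Sellers receive Ps = 660 + 200 = 860; Q' = 770 − 1·660 = 110.
The subsidy expands output by 110 − 830/13 = 600/13 past the efficient level; on those units the gap between marginal cost and willingness to pay runs from 0 up to 200.
DWL = ½ × 200 × 600/13 = 60000/13.

Deadweight loss = 60000/13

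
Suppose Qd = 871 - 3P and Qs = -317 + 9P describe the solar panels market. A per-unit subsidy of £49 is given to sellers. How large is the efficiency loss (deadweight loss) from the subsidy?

Pre-subsidy: 871 - 3P = -317 + 9P gives P* = 99, Q* = 574.
With the subsidy, sellers receive Ps = Pb + 49 for each unit, where Pb is the price buyers pay.
Supply in terms of Pb becomes Qs = -317 + 9(Pb + 49) = 124 + 9Pb. Setting this equal to demand: 871 - 3Pb = 124 + 9Pb, so Pb = 62.25.
Sellers receive Ps = 62.25 + 49 = 111.25; Q' = 871 − 3·62.25 = 684.25.
The subsidy expands output by 684.25 − 574 = 110.25 past the efficient level; on those units the gap between marginal cost and willingness to pay runs from 0 up to 49.
DWL = ½ × 49 × 110.25 = 2701.125.

Deadweight loss = £2701.125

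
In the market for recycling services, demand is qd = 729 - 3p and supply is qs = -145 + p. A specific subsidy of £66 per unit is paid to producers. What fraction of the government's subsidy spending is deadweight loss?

Pre-subsidy: 729 - 3p = -145 + p gives p* = 218.5, q* = 73.5.
With the subsidy, sellers receive ps = pb + 66 for each unit, where pb is the price buyers pay.
Supply in terms of pb becomes qs = -145 + 1(pb + 66) = -79 + pb. Setting this equal to demand: 729 - 3pb = -79 + pb, so pb = 202.
Sellers receive ps = 202 + 66 = 268; q' = 729 − 3·202 = 123.
ΔCS = ½(73.5 + 123)(218.5 − 202) = 1621.125; ΔPS = ½(73.5 + 123)(268 − 218.5) = 4863.375.
Government spending = 66 × 123 = 8118.
DWL = ½ × 66 × (123 − 73.5) = 1633.5; fraction = 1633.5 / 8118 = 33/164.

DWL / government spending = 33/164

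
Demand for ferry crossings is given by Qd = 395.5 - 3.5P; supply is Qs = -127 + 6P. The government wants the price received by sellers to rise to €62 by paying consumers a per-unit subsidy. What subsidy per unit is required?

At a seller price of 62, quantity supplied is -127 + 6·62 = 245.
Buyers absorb 245 only when they pay Pb with 395.5 − 3.5·Pb = 245, i.e. Pb = 43.
s = Ps − Pb = 62 − 43 = 19.

Required subsidy s = €19 per unit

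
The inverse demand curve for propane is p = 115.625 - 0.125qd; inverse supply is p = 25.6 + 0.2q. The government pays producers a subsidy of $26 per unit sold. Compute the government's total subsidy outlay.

Government cost = $9282

Pre-subsidy: 115.625 - 0.125q = 25.6 + 0.2q gives q* = 277 and p* = 81.
With the subsidy, sellers receive ps = pb + 26 for each unit, where pb is the price buyers pay.
On the curves, pb = 115.625 - 0.125q and ps = 25.6 + 0.2q; the wedge ps − pb = 26 gives 25.6 + 0.2q − (115.625 - 0.125q) = 26, so q' = 357.
Then pb = 115.625 − 0.125·357 = 71 and ps = 25.6 + 0.2·357 = 97.
Government outlay = subsidy × quantity = 26 × 357 = 9282.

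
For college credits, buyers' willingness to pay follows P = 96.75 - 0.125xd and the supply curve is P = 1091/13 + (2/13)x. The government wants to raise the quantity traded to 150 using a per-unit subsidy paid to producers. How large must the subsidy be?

At x = 150, from the demand curve buyers pay Pb = 96.75 − 0.125·150 = 78; from the supply curve sellers need Ps = 1091/13 + (2/13)·150 = 107.
The subsidy must fill the gap: s = Ps − Pb = 107 − 78 = 29.

Required subsidy s = 29 per unit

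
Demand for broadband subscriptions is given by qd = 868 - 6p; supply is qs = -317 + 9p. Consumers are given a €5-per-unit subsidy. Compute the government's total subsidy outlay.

Government cost = €2060

Pre-subsidy: 868 - 6p = -317 + 9p gives p* = 79, q* = 394.
With the rebate, buyers effectively pay pb = ps − 5, where ps is the price sellers receive.
Demand in terms of ps becomes qd = 868 − 6(ps − 5) = 898 - 6ps. Setting this equal to supply: 898 - 6ps = -317 + 9ps, so ps = 81.
Buyers pay pb = 81 − 5 = 76; q' = -317 + 9·81 = 412.
Government outlay = subsidy × quantity = 5 × 412 = 2060.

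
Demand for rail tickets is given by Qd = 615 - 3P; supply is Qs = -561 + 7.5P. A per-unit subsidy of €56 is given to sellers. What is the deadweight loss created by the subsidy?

Deadweight loss = €3360

Pre-subsidy: 615 - 3P = -561 + 7.5P gives P* = 112, Q* = 279.
With the subsidy, sellers receive Ps = Pb + 56 for each unit, where Pb is the price buyers pay.
Supply in terms of Pb becomes Qs = -561 + 7.5(Pb + 56) = -141 + 7.5Pb. Setting this equal to demand: 615 - 3Pb = -141 + 7.5Pb, so Pb = 72.
Sellers receive Ps = 72 + 56 = 128; Q' = 615 − 3·72 = 399.
The subsidy expands output by 399 − 279 = 120 past the efficient level; on those units the gap between marginal cost and willingness to pay runs from 0 up to 56.
DWL = ½ × 56 × 120 = 3360.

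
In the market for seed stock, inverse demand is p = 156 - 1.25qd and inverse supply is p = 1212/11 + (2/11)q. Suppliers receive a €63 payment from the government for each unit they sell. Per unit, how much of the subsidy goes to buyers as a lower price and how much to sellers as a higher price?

Pre-subsidy: 156 - 1.25q = 1212/11 + (2/11)q gives q* = 32 and p* = 116.
With the subsidy, sellers receive ps = pb + 63 for each unit, where pb is the price buyers pay.
On the curves, pb = 156 - 1.25q and ps = 1212/11 + (2/11)q; the wedge ps − pb = 63 gives 1212/11 + (2/11)q − (156 - 1.25q) = 63, so q' = 76.
Then pb = 156 − 1.25·76 = 61 and ps = 1212/11 + (2/11)·76 = 124.
Buyers' price falls by p* − pb = 116 − 61 = 55; sellers' price rises by ps − p* = 124 − 116 = 8.

Buyers gain €55 per unit; sellers gain €8 per unit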